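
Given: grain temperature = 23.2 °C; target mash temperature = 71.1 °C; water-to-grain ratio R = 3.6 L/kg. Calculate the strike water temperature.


T_strike = (0.41/R)·(T_mash − T_grain) + T_mash
T_strike = (0.41/3.6)·(71.1 − 23.2) + 71.1

76.5553 °C


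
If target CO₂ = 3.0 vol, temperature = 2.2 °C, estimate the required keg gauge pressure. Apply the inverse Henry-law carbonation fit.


psi = vols/(0.01821 + 0.09011·e^(−0.04·T)) − 14.695
psi = 3.0/(0.01821 + 0.09011·e^(−0.04·2.2)) − 14.695

15.0878 psi


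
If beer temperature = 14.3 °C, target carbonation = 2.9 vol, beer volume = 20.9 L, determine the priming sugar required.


residual = 14.695·(0.01821 + 0.09011·e^(−0.04·T));  sugar = (target − residual)·4.0·V
residual = 14.695·(0.01821 + 0.09011·e^(−0.04·14.3)) = 1.0149
sugar = (2.9 − 1.0149)·4.0·20.9

157.5902 g


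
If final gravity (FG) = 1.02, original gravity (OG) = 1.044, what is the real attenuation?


AA = (OG−FG)/(OG−1)·100;  RA = AA·0.8192
AA = (1.044 − 1.02)/(1.044 − 1)·100 = 54.5455
RA = 54.5455·0.8192

44.6836 %


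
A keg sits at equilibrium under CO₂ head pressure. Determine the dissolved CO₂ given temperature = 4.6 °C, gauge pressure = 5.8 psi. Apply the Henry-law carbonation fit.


vols = (P + 14.695)·(0.01821 + 0.09011·e^(−0.04·T))
vols = (5.8 + 14.695)·(0.01821 + 0.09011·e^(−0.04·4.6))

1.9096 volumes


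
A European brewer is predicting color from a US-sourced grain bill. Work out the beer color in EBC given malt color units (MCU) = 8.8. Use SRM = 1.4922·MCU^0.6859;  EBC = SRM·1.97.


SRM = 1.4922·8.8^0.6859 = 6.6320
EBC = 6.6320·1.97

13.0651 EBC


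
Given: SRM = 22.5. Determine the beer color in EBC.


EBC = SRM · 1.97
EBC = 22.5 · 1.97

44.3250 EBC


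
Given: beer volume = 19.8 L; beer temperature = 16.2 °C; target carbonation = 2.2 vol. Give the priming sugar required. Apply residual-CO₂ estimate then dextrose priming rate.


residual = 14.695·(0.01821 + 0.09011·e^(−0.04·T));  sugar = (target − residual)·4.0·V
residual = 14.695·(0.01821 + 0.09011·e^(−0.04·16.2)) = 0.9603
sugar = (2.2 − 0.9603)·4.0·19.8

98.1878 g


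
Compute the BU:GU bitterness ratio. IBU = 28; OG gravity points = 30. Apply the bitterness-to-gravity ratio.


BU:GU = IBU / OG_points
BU:GU = 28 / 30

0.9333


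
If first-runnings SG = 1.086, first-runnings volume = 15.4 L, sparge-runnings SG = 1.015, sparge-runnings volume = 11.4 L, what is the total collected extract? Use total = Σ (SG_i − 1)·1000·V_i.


first = (1.086 − 1)·1000·15.4 = 1324.4000
sparge = (1.015 − 1)·1000·11.4 = 171.0000
total = 1324.4000 + 171.0000

1495.4000 gravity·L


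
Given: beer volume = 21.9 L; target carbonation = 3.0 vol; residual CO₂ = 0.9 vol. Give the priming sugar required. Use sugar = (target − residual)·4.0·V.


sugar = (3.0 − 0.9)·4.0·21.9

183.9600 g


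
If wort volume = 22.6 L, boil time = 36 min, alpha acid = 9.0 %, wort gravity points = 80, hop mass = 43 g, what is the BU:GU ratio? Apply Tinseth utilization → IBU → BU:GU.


U = 1.65·0.000125^(GP/1000)·(1−e^(−0.04t))/4.15;  IBU = (α/100)·m·U·1000/V;  BU:GU = IBU/GP
U = 1.65·0.000125^(80/1000)·(1−e^(−0.04·36))/4.15 = 0.1478
IBU = (9.0/100)·43·0.1478·1000/22.6 = 25.3138
BU:GU = 25.3138/80

0.3164


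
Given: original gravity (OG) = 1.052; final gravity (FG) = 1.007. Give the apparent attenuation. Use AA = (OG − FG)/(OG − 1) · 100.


AA = (1.052 − 1.007)/(1.052 − 1) · 100

86.5385 %


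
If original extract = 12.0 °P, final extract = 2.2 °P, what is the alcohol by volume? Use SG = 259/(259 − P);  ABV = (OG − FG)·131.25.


OG = 259/(259 − 12.0) = 1.0486
FG = 259/(259 − 2.2) = 1.0086
ABV = (1.0486 − 1.0086)·131.25

5.2521 % ABV


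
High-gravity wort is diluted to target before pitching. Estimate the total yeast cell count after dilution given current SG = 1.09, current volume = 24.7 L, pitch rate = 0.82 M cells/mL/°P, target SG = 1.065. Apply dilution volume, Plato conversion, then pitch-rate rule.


V_w = V·((SG_c−1)/(SG_t−1)−1);  °P = 259 − 259/SG_t;  cells = rate·(V+V_w)·°P
V_w = 24.7·((1.09−1)/(1.065−1)−1) = 9.5000
V_final = 24.7 + 9.5000 = 34.2000
°P = 259 − 259/1.065 = 15.8075
cells = 0.82·34.2000·15.8075

443.3059 billion cells


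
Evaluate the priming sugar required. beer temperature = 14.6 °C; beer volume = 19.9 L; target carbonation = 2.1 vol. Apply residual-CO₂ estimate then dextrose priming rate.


residual = 14.695·(0.01821 + 0.09011·e^(−0.04·T));  sugar = (target − residual)·4.0·V
residual = 14.695·(0.01821 + 0.09011·e^(−0.04·14.6)) = 1.0060
sugar = (2.1 − 1.0060)·4.0·19.9

87.0796 g


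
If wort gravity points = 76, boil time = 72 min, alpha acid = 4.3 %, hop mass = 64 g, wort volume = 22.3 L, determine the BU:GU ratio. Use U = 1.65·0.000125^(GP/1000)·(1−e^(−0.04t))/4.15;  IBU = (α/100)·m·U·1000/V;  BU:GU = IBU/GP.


U = 1.65·0.000125^(76/1000)·(1−e^(−0.04·72))/4.15 = 0.1895
IBU = (4.3/100)·64·0.1895·1000/22.3 = 23.3913
BU:GU = 23.3913/76

0.3078


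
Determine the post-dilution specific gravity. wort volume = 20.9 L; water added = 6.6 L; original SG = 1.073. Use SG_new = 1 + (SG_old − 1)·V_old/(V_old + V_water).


pts = (1.073 − 1)·1000·20.9/(20.9 + 6.6) = 55.4800
SG_new = 1 + 55.4800/1000

1.0555


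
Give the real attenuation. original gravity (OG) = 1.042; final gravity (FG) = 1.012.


AA = (OG−FG)/(OG−1)·100;  RA = AA·0.8192
AA = (1.042 − 1.012)/(1.042 − 1)·100 = 71.4286
RA = 71.4286·0.8192

58.5143 %


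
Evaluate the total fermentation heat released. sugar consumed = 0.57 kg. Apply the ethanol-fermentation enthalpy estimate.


Q = m_sugar · 590 kJ/kg
Q = 0.57 · 590

336.3000 kJ


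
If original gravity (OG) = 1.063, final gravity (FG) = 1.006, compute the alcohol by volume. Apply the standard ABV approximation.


ABV = (OG − FG) · 131.25
ABV = (1.063 − 1.006) · 131.25

7.4812 % ABV


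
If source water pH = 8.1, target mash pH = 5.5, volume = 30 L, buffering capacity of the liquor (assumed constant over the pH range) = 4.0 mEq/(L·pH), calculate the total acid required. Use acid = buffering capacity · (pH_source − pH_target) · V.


acid = 4.0 · (8.1 − 5.5) · 30

312.0000 mEq


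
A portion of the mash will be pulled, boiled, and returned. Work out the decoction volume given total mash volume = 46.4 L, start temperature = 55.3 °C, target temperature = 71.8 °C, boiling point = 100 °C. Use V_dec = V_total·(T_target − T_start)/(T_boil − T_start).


V_dec = 46.4·(71.8 − 55.3)/(100 − 55.3)

17.1275 L


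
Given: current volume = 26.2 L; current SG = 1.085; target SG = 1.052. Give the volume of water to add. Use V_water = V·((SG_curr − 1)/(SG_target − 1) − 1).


V_water = 26.2·((1.085 − 1)/(1.052 − 1) − 1)

16.6269 L


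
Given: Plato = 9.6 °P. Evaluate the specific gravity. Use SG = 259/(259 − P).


SG = 259/(259 − 9.6)

1.0385


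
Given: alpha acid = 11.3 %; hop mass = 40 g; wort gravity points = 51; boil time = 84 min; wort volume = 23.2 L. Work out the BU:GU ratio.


U = 1.65·0.000125^(GP/1000)·(1−e^(−0.04t))/4.15;  IBU = (α/100)·m·U·1000/V;  BU:GU = IBU/GP
U = 1.65·0.000125^(51/1000)·(1−e^(−0.04·84))/4.15 = 0.2427
IBU = (11.3/100)·40·0.2427·1000/23.2 = 47.2797
BU:GU = 47.2797/51

0.9271


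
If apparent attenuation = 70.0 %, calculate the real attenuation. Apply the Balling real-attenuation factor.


RA = AA · 0.8192
RA = 70.0 · 0.8192

57.3440 %


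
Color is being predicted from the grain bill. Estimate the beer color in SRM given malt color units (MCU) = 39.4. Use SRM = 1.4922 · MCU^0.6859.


SRM = 1.4922 · 39.4^0.6859

18.5429 SRM


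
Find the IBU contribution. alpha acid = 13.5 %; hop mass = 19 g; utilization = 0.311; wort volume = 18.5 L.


IBU = (α/100)·mass·U·1000 / V
IBU = (13.5/100)·19·0.311·1000 / 18.5

43.1197 IBU


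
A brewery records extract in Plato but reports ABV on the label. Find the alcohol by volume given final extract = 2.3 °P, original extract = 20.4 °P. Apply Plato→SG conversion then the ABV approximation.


SG = 259/(259 − P);  ABV = (OG − FG)·131.25
OG = 259/(259 − 20.4) = 1.0855
FG = 259/(259 − 2.3) = 1.0090
ABV = (1.0855 − 1.0090)·131.25

10.0457 % ABV


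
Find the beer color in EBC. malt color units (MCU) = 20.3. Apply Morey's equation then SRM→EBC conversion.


SRM = 1.4922·MCU^0.6859;  EBC = SRM·1.97
SRM = 1.4922·20.3^0.6859 = 11.7663
EBC = 11.7663·1.97

23.1795 EBC


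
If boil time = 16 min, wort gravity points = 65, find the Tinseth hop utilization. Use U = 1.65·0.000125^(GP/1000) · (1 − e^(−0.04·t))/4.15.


bigness = 1.65·0.000125^(65/1000) = 0.9200
boil_factor = (1 − e^(−0.04·16))/4.15 = 0.1139
U = 0.9200 · 0.1139

0.1048


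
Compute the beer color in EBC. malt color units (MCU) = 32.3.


SRM = 1.4922·MCU^0.6859;  EBC = SRM·1.97
SRM = 1.4922·32.3^0.6859 = 16.1804
EBC = 16.1804·1.97

31.8754 EBC


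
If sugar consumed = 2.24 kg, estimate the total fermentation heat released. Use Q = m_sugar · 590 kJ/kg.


Q = 2.24 · 590

1321.6000 kJ


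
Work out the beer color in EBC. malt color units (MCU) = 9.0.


SRM = 1.4922·MCU^0.6859;  EBC = SRM·1.97
SRM = 1.4922·9.0^0.6859 = 6.7351
EBC = 6.7351·1.97

13.2681 EBC


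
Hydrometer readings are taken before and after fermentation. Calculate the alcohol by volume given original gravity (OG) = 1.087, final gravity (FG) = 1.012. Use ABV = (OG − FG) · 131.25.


ABV = (1.087 − 1.012) · 131.25

9.8437 % ABV


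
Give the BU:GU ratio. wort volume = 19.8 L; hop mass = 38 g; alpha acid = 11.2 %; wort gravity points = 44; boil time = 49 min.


U = 1.65·0.000125^(GP/1000)·(1−e^(−0.04t))/4.15;  IBU = (α/100)·m·U·1000/V;  BU:GU = IBU/GP
U = 1.65·0.000125^(44/1000)·(1−e^(−0.04·49))/4.15 = 0.2300
IBU = (11.2/100)·38·0.2300·1000/19.8 = 49.4426
BU:GU = 49.4426/44

1.1237


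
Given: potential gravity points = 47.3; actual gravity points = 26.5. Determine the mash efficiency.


efficiency = actual / potential × 100
efficiency = 26.5 / 47.3 × 100

56.0254 %


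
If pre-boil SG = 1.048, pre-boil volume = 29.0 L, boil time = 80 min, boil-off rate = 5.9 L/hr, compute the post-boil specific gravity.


V_post = V_pre − rate·(t/60);  SG_post = 1 + (SG_pre−1)·V_pre/V_post
V_post = 29.0 − 5.9·(80/60) = 21.1333
SG_post = 1 + (1.048 − 1)·29.0/21.1333

1.0659


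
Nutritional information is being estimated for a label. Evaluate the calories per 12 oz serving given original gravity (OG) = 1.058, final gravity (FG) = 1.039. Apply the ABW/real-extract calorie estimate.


ABW = (OG−FG)·131.25·0.79/FG;  °P = 259 − 259/SG (for OG→OE and FG→AE);  RE = 0.1808·OE + 0.8192·AE;  Cal = (6.9·ABW + 4·(RE−0.1))·FG·3.55
ABW = (1.058 − 1.039)·131.25·0.79/1.039 = 1.8961
OE = 259 − 259/1.058 = 14.1985 °P
AE = 259 − 259/1.039 = 9.7218 °P
RE = 0.1808·14.1985 + 0.8192·9.7218 = 10.5312 °P
Cal = (6.9·1.8961 + 4·(10.5312−0.1))·1.039·3.55

202.1569 kcal


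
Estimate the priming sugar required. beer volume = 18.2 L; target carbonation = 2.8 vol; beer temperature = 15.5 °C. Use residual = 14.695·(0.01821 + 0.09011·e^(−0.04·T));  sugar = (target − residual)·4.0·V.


residual = 14.695·(0.01821 + 0.09011·e^(−0.04·15.5)) = 0.9799
sugar = (2.8 − 0.9799)·4.0·18.2

132.5015 g


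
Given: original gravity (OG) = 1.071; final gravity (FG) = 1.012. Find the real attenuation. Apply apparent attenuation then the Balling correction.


AA = (OG−FG)/(OG−1)·100;  RA = AA·0.8192
AA = (1.071 − 1.012)/(1.071 − 1)·100 = 83.0986
RA = 83.0986·0.8192

68.0744 %


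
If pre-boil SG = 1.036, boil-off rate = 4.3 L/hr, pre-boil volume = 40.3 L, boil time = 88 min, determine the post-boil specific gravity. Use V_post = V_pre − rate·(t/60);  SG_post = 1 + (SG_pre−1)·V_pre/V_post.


V_post = 40.3 − 4.3·(88/60) = 33.9933
SG_post = 1 + (1.036 − 1)·40.3/33.9933

1.0427


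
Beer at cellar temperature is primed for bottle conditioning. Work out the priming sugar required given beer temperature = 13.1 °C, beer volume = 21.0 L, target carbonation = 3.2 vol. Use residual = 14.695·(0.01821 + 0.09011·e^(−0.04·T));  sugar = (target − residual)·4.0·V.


residual = 14.695·(0.01821 + 0.09011·e^(−0.04·13.1)) = 1.0517
sugar = (3.2 − 1.0517)·4.0·21.0

180.4574 g


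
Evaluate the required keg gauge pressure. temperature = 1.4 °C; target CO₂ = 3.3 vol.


psi = vols/(0.01821 + 0.09011·e^(−0.04·T)) − 14.695
psi = 3.3/(0.01821 + 0.09011·e^(−0.04·1.4)) − 14.695

17.2160 psi


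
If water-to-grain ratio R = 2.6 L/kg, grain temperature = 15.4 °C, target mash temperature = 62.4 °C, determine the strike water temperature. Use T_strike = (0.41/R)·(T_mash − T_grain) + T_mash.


T_strike = (0.41/2.6)·(62.4 − 15.4) + 62.4

69.8115 °C


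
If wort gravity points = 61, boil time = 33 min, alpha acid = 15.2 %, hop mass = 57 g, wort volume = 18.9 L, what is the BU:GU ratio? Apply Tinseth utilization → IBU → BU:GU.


U = 1.65·0.000125^(GP/1000)·(1−e^(−0.04t))/4.15;  IBU = (α/100)·m·U·1000/V;  BU:GU = IBU/GP
U = 1.65·0.000125^(61/1000)·(1−e^(−0.04·33))/4.15 = 0.1684
IBU = (15.2/100)·57·0.1684·1000/18.9 = 77.2019
BU:GU = 77.2019/61

1.2656


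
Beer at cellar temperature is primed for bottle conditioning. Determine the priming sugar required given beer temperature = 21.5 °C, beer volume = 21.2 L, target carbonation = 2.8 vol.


residual = 14.695·(0.01821 + 0.09011·e^(−0.04·T));  sugar = (target − residual)·4.0·V
residual = 14.695·(0.01821 + 0.09011·e^(−0.04·21.5)) = 0.8279
sugar = (2.8 − 0.8279)·4.0·21.2

167.2313 g


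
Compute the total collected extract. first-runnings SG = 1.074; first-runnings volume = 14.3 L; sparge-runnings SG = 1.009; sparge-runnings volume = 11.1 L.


total = Σ (SG_i − 1)·1000·V_i
first = (1.074 − 1)·1000·14.3 = 1058.2000
sparge = (1.009 − 1)·1000·11.1 = 99.9000
total = 1058.2000 + 99.9000

1158.1000 gravity·L


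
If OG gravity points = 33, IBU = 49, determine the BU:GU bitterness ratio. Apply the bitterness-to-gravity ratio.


BU:GU = IBU / OG_points
BU:GU = 49 / 33

1.4848


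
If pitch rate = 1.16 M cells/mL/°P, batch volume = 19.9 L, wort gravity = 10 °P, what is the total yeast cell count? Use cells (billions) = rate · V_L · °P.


cells = 1.16 · 19.9 · 10

230.8400 billion cells


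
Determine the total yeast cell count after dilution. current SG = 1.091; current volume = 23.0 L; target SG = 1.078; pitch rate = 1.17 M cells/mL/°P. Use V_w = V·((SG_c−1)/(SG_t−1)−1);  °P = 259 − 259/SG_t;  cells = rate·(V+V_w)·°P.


V_w = 23.0·((1.091−1)/(1.078−1)−1) = 3.8333
V_final = 23.0 + 3.8333 = 26.8333
°P = 259 − 259/1.078 = 18.7403
cells = 1.17·26.8333·18.7403

588.3505 billion cells


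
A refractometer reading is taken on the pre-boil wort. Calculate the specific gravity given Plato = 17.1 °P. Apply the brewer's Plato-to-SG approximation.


SG = 259/(259 − P)
SG = 259/(259 − 17.1)

1.0707


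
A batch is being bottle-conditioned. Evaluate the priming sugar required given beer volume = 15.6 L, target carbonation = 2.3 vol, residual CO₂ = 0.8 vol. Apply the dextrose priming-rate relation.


sugar = (target − residual)·4.0·V
sugar = (2.3 − 0.8)·4.0·15.6

93.6000 g


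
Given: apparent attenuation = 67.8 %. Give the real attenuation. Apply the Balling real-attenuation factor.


RA = AA · 0.8192
RA = 67.8 · 0.8192

55.5418 %


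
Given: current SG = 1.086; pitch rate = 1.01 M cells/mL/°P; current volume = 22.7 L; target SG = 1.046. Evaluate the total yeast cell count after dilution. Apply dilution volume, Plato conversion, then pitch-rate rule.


V_w = V·((SG_c−1)/(SG_t−1)−1);  °P = 259 − 259/SG_t;  cells = rate·(V+V_w)·°P
V_w = 22.7·((1.086−1)/(1.046−1)−1) = 19.7391
V_final = 22.7 + 19.7391 = 42.4391
°P = 259 − 259/1.046 = 11.3901
cells = 1.01·42.4391·11.3901

488.2180 billion cells


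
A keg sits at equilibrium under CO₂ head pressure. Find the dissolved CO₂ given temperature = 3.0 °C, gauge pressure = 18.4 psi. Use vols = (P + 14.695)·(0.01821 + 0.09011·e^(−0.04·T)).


vols = (18.4 + 14.695)·(0.01821 + 0.09011·e^(−0.04·3.0))

3.2476 volumes


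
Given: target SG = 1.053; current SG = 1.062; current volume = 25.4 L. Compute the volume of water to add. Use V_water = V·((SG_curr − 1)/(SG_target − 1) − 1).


V_water = 25.4·((1.062 − 1)/(1.053 − 1) − 1)

4.3132 L


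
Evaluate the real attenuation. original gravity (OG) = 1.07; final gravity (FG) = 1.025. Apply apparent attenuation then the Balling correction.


AA = (OG−FG)/(OG−1)·100;  RA = AA·0.8192
AA = (1.07 − 1.025)/(1.07 − 1)·100 = 64.2857
RA = 64.2857·0.8192

52.6629 %


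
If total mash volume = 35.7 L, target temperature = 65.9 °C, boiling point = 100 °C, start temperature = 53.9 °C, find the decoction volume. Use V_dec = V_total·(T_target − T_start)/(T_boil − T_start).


V_dec = 35.7·(65.9 − 53.9)/(100 − 53.9)

9.2928 L


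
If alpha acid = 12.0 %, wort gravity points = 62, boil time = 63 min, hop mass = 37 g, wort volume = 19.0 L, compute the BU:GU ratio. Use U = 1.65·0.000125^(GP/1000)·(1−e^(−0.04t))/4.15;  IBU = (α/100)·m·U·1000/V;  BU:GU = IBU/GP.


U = 1.65·0.000125^(62/1000)·(1−e^(−0.04·63))/4.15 = 0.2094
IBU = (12.0/100)·37·0.2094·1000/19.0 = 48.9378
BU:GU = 48.9378/62

0.7893


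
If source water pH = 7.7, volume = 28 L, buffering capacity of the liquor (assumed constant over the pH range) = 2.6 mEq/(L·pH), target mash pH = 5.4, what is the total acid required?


acid = buffering capacity · (pH_source − pH_target) · V
acid = 2.6 · (7.7 − 5.4) · 28

167.4400 mEq


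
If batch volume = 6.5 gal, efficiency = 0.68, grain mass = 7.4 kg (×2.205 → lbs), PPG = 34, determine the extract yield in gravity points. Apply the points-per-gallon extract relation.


points = lbs × PPG × eff / vol
lbs = 7.4 × 2.205 = 16.3170
points = 16.3170 × 34 × 0.68 / 6.5

58.0383 points


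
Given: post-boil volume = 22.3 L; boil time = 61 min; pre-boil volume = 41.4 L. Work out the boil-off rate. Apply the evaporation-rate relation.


rate = (V_pre − V_post) / (t_min/60)
rate = (41.4 − 22.3) / (61/60)

18.7869 L/hr


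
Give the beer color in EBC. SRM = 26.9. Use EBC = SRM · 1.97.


EBC = 26.9 · 1.97

52.9930 EBC


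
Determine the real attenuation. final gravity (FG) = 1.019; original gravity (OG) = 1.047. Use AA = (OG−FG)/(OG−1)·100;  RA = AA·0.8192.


AA = (1.047 − 1.019)/(1.047 − 1)·100 = 59.5745
RA = 59.5745·0.8192

48.8034 %


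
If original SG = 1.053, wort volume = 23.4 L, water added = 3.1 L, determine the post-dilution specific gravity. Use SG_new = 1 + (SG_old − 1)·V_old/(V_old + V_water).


pts = (1.053 − 1)·1000·23.4/(23.4 + 3.1) = 46.8000
SG_new = 1 + 46.8000/1000

1.0468


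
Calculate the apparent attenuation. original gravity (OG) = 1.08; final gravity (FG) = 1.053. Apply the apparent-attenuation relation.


AA = (OG − FG)/(OG − 1) · 100
AA = (1.08 − 1.053)/(1.08 − 1) · 100

33.7500 %


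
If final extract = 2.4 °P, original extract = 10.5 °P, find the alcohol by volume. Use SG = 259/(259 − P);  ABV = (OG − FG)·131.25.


OG = 259/(259 − 10.5) = 1.0423
FG = 259/(259 − 2.4) = 1.0094
ABV = (1.0423 − 1.0094)·131.25

4.3182 % ABV


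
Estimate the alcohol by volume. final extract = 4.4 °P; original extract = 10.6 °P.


SG = 259/(259 − P);  ABV = (OG − FG)·131.25
OG = 259/(259 − 10.6) = 1.0427
FG = 259/(259 − 4.4) = 1.0173
ABV = (1.0427 − 1.0173)·131.25

3.3326 % ABV


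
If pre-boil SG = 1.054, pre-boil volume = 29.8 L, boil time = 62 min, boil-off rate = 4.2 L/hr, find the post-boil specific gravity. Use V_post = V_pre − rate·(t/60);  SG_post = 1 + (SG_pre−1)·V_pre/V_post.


V_post = 29.8 − 4.2·(62/60) = 25.4600
SG_post = 1 + (1.054 − 1)·29.8/25.4600

1.0632


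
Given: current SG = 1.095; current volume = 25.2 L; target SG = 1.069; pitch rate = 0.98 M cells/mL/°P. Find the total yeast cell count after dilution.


V_w = V·((SG_c−1)/(SG_t−1)−1);  °P = 259 − 259/SG_t;  cells = rate·(V+V_w)·°P
V_w = 25.2·((1.095−1)/(1.069−1)−1) = 9.4957
V_final = 25.2 + 9.4957 = 34.6957
°P = 259 − 259/1.069 = 16.7175
cells = 0.98·34.6957·16.7175

568.4238 billion cells


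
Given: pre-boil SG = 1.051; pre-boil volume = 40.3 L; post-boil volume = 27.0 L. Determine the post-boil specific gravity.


SG_post = 1 + (SG_pre − 1)·V_pre/V_post
pts_pre = (1.051 − 1)·1000 = 51.0000
pts_post = 51.0000·40.3/27.0 = 76.1222
SG_post = 1 + 76.1222/1000

1.0761


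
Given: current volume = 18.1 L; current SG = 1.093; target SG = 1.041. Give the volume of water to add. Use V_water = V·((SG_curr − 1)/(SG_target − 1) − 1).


V_water = 18.1·((1.093 − 1)/(1.041 − 1) − 1)

22.9561 L


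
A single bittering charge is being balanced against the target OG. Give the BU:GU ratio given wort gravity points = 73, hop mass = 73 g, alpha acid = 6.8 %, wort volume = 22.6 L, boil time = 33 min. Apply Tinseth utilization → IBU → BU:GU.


U = 1.65·0.000125^(GP/1000)·(1−e^(−0.04t))/4.15;  IBU = (α/100)·m·U·1000/V;  BU:GU = IBU/GP
U = 1.65·0.000125^(73/1000)·(1−e^(−0.04·33))/4.15 = 0.1512
IBU = (6.8/100)·73·0.1512·1000/22.6 = 33.2091
BU:GU = 33.2091/73

0.4549


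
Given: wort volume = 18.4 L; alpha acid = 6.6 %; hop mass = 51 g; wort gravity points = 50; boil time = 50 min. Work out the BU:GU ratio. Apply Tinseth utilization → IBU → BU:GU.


U = 1.65·0.000125^(GP/1000)·(1−e^(−0.04t))/4.15;  IBU = (α/100)·m·U·1000/V;  BU:GU = IBU/GP
U = 1.65·0.000125^(50/1000)·(1−e^(−0.04·50))/4.15 = 0.2193
IBU = (6.6/100)·51·0.2193·1000/18.4 = 40.1260
BU:GU = 40.1260/50

0.8025


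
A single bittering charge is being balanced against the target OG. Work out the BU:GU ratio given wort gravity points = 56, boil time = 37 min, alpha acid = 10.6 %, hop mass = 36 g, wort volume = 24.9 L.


U = 1.65·0.000125^(GP/1000)·(1−e^(−0.04t))/4.15;  IBU = (α/100)·m·U·1000/V;  BU:GU = IBU/GP
U = 1.65·0.000125^(56/1000)·(1−e^(−0.04·37))/4.15 = 0.1856
IBU = (10.6/100)·36·0.1856·1000/24.9 = 28.4507
BU:GU = 28.4507/56

0.5080


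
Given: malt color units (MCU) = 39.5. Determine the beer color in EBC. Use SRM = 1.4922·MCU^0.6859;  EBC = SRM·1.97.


SRM = 1.4922·39.5^0.6859 = 18.5752
EBC = 18.5752·1.97

36.5931 EBC


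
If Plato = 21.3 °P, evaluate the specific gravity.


SG = 259/(259 − P)
SG = 259/(259 − 21.3)

1.0896


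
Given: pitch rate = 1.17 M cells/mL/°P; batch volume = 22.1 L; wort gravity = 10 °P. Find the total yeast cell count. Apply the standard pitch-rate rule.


cells (billions) = rate · V_L · °P
cells = 1.17 · 22.1 · 10

258.5700 billion cells


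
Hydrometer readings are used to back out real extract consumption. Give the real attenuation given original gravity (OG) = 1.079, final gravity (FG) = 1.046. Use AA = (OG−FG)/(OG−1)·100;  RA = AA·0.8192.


AA = (1.079 − 1.046)/(1.079 − 1)·100 = 41.7722
RA = 41.7722·0.8192

34.2197 %


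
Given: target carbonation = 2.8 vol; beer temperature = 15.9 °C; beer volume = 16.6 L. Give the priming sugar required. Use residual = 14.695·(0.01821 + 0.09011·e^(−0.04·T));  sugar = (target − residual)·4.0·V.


residual = 14.695·(0.01821 + 0.09011·e^(−0.04·15.9)) = 0.9686
sugar = (2.8 − 0.9686)·4.0·16.6

121.6038 g


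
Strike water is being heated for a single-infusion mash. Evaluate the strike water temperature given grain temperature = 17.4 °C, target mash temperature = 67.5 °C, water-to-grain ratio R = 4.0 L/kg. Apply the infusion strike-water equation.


T_strike = (0.41/R)·(T_mash − T_grain) + T_mash
T_strike = (0.41/4.0)·(67.5 − 17.4) + 67.5

72.6352 °C


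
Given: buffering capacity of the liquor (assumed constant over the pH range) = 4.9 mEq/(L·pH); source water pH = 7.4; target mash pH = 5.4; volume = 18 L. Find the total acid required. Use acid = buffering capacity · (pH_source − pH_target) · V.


acid = 4.9 · (7.4 − 5.4) · 18

176.4000 mEq


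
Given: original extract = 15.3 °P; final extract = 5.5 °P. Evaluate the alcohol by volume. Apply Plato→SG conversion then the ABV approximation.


SG = 259/(259 − P);  ABV = (OG − FG)·131.25
OG = 259/(259 − 15.3) = 1.0628
FG = 259/(259 − 5.5) = 1.0217
ABV = (1.0628 − 1.0217)·131.25

5.3925 % ABV


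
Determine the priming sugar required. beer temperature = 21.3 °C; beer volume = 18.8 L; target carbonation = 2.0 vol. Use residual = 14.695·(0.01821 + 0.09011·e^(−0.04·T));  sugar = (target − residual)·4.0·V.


residual = 14.695·(0.01821 + 0.09011·e^(−0.04·21.3)) = 0.8324
sugar = (2.0 − 0.8324)·4.0·18.8

87.8010 g


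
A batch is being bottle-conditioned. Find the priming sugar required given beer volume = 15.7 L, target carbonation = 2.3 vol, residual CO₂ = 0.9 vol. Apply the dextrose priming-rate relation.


sugar = (target − residual)·4.0·V
sugar = (2.3 − 0.9)·4.0·15.7

87.9200 g


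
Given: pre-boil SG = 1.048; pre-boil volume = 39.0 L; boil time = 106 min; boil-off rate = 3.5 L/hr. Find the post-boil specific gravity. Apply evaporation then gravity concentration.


V_post = V_pre − rate·(t/60);  SG_post = 1 + (SG_pre−1)·V_pre/V_post
V_post = 39.0 − 3.5·(106/60) = 32.8167
SG_post = 1 + (1.048 − 1)·39.0/32.8167

1.0570


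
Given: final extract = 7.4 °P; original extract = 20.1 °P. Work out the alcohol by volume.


SG = 259/(259 − P);  ABV = (OG − FG)·131.25
OG = 259/(259 − 20.1) = 1.0841
FG = 259/(259 − 7.4) = 1.0294
ABV = (1.0841 − 1.0294)·131.25

7.1825 % ABV


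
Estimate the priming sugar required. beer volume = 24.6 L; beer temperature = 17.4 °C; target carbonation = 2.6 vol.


residual = 14.695·(0.01821 + 0.09011·e^(−0.04·T));  sugar = (target − residual)·4.0·V
residual = 14.695·(0.01821 + 0.09011·e^(−0.04·17.4)) = 0.9278
sugar = (2.6 − 0.9278)·4.0·24.6

164.5452 g


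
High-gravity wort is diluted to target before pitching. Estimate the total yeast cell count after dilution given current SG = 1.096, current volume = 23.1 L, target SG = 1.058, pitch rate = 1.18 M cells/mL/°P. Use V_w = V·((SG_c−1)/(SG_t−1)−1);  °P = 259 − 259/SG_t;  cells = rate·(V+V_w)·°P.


V_w = 23.1·((1.096−1)/(1.058−1)−1) = 15.1345
V_final = 23.1 + 15.1345 = 38.2345
°P = 259 − 259/1.058 = 14.1985
cells = 1.18·38.2345·14.1985

640.5888 billion cells


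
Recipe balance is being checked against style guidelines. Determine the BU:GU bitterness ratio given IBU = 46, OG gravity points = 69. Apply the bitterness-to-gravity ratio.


BU:GU = IBU / OG_points
BU:GU = 46 / 69

0.6667


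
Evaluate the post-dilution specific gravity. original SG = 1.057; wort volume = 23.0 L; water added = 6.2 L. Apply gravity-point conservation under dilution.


SG_new = 1 + (SG_old − 1)·V_old/(V_old + V_water)
pts = (1.057 − 1)·1000·23.0/(23.0 + 6.2) = 44.8973
SG_new = 1 + 44.8973/1000

1.0449


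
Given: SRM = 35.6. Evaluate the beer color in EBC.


EBC = SRM · 1.97
EBC = 35.6 · 1.97

70.1320 EBC


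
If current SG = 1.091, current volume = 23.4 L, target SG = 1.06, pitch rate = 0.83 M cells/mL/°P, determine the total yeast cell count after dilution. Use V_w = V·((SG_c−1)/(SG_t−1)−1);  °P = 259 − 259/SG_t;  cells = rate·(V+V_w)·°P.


V_w = 23.4·((1.091−1)/(1.06−1)−1) = 12.0900
V_final = 23.4 + 12.0900 = 35.4900
°P = 259 − 259/1.06 = 14.6604
cells = 0.83·35.4900·14.6604

431.8463 billion cells


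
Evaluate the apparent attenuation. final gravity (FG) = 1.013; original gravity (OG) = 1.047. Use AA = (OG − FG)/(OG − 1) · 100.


AA = (1.047 − 1.013)/(1.047 − 1) · 100

72.3404 %


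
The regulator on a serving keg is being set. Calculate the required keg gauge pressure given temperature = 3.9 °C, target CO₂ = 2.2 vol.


psi = vols/(0.01821 + 0.09011·e^(−0.04·T)) − 14.695
psi = 2.2/(0.01821 + 0.09011·e^(−0.04·3.9)) − 14.695

8.3889 psi


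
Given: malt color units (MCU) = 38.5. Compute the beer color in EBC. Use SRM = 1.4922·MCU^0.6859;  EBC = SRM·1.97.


SRM = 1.4922·38.5^0.6859 = 18.2513
EBC = 18.2513·1.97

35.9551 EBC


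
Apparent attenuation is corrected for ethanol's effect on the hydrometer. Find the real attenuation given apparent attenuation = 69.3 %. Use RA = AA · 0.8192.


RA = 69.3 · 0.8192

56.7706 %


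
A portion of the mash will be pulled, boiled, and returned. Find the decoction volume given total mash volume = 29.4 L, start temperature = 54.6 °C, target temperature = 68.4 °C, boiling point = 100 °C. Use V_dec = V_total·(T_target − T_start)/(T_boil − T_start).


V_dec = 29.4·(68.4 − 54.6)/(100 − 54.6)

8.9366 L


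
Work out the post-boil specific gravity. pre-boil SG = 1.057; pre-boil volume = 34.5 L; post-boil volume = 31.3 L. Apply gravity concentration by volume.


SG_post = 1 + (SG_pre − 1)·V_pre/V_post
pts_pre = (1.057 − 1)·1000 = 57.0000
pts_post = 57.0000·34.5/31.3 = 62.8275
SG_post = 1 + 62.8275/1000

1.0628


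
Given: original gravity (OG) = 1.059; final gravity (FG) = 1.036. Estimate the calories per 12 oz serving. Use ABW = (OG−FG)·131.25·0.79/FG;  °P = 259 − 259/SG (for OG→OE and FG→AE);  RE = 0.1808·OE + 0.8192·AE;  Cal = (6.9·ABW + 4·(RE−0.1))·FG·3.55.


ABW = (1.059 − 1.036)·131.25·0.79/1.036 = 2.3019
OE = 259 − 259/1.059 = 14.4297 °P
AE = 259 − 259/1.036 = 9.0000 °P
RE = 0.1808·14.4297 + 0.8192·9.0000 = 9.9817 °P
Cal = (6.9·2.3019 + 4·(9.9817−0.1))·1.036·3.55

203.7874 kcal


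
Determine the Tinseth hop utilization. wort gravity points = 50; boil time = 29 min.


U = 1.65·0.000125^(GP/1000) · (1 − e^(−0.04·t))/4.15
bigness = 1.65·0.000125^(50/1000) = 1.0528
boil_factor = (1 − e^(−0.04·29))/4.15 = 0.1654
U = 1.0528 · 0.1654

0.1742


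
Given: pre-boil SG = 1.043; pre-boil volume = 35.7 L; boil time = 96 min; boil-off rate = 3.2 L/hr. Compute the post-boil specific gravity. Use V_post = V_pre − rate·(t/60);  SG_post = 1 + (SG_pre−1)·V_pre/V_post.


V_post = 35.7 − 3.2·(96/60) = 30.5800
SG_post = 1 + (1.043 − 1)·35.7/30.5800

1.0502


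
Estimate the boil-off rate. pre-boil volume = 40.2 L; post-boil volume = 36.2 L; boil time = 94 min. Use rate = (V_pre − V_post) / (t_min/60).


rate = (40.2 − 36.2) / (94/60)

2.5532 L/hr


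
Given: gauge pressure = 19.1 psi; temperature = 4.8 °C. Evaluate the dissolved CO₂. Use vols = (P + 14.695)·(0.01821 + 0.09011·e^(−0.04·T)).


vols = (19.1 + 14.695)·(0.01821 + 0.09011·e^(−0.04·4.8))

3.1287 volumes


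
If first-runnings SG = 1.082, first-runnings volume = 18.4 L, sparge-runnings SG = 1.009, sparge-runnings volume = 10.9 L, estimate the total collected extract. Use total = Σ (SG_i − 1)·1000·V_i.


first = (1.082 − 1)·1000·18.4 = 1508.8000
sparge = (1.009 − 1)·1000·10.9 = 98.1000
total = 1508.8000 + 98.1000

1606.9000 gravity·L


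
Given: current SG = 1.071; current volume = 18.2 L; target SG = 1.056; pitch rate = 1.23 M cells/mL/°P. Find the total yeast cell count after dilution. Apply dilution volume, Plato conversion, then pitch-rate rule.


V_w = V·((SG_c−1)/(SG_t−1)−1);  °P = 259 − 259/SG_t;  cells = rate·(V+V_w)·°P
V_w = 18.2·((1.071−1)/(1.056−1)−1) = 4.8750
V_final = 18.2 + 4.8750 = 23.0750
°P = 259 − 259/1.056 = 13.7348
cells = 1.23·23.0750·13.7348

389.8259 billion cells


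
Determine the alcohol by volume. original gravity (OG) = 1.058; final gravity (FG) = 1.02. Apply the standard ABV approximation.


ABV = (OG − FG) · 131.25
ABV = (1.058 − 1.02) · 131.25

4.9875 % ABV


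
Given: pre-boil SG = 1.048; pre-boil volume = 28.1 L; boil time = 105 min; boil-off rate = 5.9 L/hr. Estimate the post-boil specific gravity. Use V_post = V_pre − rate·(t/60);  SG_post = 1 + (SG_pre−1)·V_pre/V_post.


V_post = 28.1 − 5.9·(105/60) = 17.7750
SG_post = 1 + (1.048 − 1)·28.1/17.7750

1.0759


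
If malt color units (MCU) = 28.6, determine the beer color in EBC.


SRM = 1.4922·MCU^0.6859;  EBC = SRM·1.97
SRM = 1.4922·28.6^0.6859 = 14.8850
EBC = 14.8850·1.97

29.3234 EBC


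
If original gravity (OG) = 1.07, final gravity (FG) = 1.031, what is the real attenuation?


AA = (OG−FG)/(OG−1)·100;  RA = AA·0.8192
AA = (1.07 − 1.031)/(1.07 − 1)·100 = 55.7143
RA = 55.7143·0.8192

45.6411 %


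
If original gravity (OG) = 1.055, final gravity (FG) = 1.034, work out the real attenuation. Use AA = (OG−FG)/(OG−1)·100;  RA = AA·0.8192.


AA = (1.055 − 1.034)/(1.055 − 1)·100 = 38.1818
RA = 38.1818·0.8192

31.2785 %


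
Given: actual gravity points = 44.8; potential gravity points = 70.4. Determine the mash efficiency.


efficiency = actual / potential × 100
efficiency = 44.8 / 70.4 × 100

63.6364 %


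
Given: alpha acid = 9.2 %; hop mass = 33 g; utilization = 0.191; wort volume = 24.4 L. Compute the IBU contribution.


IBU = (α/100)·mass·U·1000 / V
IBU = (9.2/100)·33·0.191·1000 / 24.4

23.7654 IBU


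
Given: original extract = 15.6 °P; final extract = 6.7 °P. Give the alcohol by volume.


SG = 259/(259 − P);  ABV = (OG − FG)·131.25
OG = 259/(259 − 15.6) = 1.0641
FG = 259/(259 − 6.7) = 1.0266
ABV = (1.0641 − 1.0266)·131.25

4.9266 % ABV


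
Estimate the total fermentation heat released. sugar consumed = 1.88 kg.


Q = m_sugar · 590 kJ/kg
Q = 1.88 · 590

1109.2000 kJ


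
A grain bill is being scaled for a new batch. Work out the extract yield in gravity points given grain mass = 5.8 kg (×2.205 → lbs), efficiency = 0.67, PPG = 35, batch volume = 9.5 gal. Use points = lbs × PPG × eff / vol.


lbs = 5.8 × 2.205 = 12.7890
points = 12.7890 × 35 × 0.67 / 9.5

31.5686 points


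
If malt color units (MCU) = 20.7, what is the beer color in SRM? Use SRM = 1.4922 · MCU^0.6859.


SRM = 1.4922 · 20.7^0.6859

11.9248 SRM


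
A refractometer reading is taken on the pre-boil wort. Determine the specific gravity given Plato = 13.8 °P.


SG = 259/(259 − P)
SG = 259/(259 − 13.8)

1.0563


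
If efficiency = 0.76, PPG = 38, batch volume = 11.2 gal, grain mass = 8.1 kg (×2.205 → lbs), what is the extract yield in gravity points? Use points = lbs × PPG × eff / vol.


lbs = 8.1 × 2.205 = 17.8605
points = 17.8605 × 38 × 0.76 / 11.2

46.0546 points


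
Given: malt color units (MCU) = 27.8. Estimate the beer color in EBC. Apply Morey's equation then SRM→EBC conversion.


SRM = 1.4922·MCU^0.6859;  EBC = SRM·1.97
SRM = 1.4922·27.8^0.6859 = 14.5981
EBC = 14.5981·1.97

28.7583 EBC


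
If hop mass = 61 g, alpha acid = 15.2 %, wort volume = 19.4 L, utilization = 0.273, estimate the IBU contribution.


IBU = (α/100)·mass·U·1000 / V
IBU = (15.2/100)·61·0.273·1000 / 19.4

130.4771 IBU


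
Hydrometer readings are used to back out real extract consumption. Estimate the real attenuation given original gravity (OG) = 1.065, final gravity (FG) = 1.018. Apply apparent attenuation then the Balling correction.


AA = (OG−FG)/(OG−1)·100;  RA = AA·0.8192
AA = (1.065 − 1.018)/(1.065 − 1)·100 = 72.3077
RA = 72.3077·0.8192

59.2345 %


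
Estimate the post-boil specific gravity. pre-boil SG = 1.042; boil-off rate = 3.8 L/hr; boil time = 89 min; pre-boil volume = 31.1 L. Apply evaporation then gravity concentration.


V_post = V_pre − rate·(t/60);  SG_post = 1 + (SG_pre−1)·V_pre/V_post
V_post = 31.1 − 3.8·(89/60) = 25.4633
SG_post = 1 + (1.042 − 1)·31.1/25.4633

1.0513


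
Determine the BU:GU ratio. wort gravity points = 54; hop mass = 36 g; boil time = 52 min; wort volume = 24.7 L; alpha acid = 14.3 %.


U = 1.65·0.000125^(GP/1000)·(1−e^(−0.04t))/4.15;  IBU = (α/100)·m·U·1000/V;  BU:GU = IBU/GP
U = 1.65·0.000125^(54/1000)·(1−e^(−0.04·52))/4.15 = 0.2141
IBU = (14.3/100)·36·0.2141·1000/24.7 = 44.6327
BU:GU = 44.6327/54

0.8265


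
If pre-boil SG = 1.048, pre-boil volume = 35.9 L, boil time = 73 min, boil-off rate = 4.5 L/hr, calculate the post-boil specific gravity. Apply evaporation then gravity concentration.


V_post = V_pre − rate·(t/60);  SG_post = 1 + (SG_pre−1)·V_pre/V_post
V_post = 35.9 − 4.5·(73/60) = 30.4250
SG_post = 1 + (1.048 − 1)·35.9/30.4250

1.0566


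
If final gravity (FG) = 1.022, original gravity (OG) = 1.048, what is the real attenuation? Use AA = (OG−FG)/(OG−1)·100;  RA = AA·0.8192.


AA = (1.048 − 1.022)/(1.048 − 1)·100 = 54.1667
RA = 54.1667·0.8192

44.3733 %


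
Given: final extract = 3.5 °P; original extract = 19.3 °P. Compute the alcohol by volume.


SG = 259/(259 − P);  ABV = (OG − FG)·131.25
OG = 259/(259 − 19.3) = 1.0805
FG = 259/(259 − 3.5) = 1.0137
ABV = (1.0805 − 1.0137)·131.25

8.7700 % ABV


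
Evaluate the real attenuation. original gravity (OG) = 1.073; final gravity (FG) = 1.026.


AA = (OG−FG)/(OG−1)·100;  RA = AA·0.8192
AA = (1.073 − 1.026)/(1.073 − 1)·100 = 64.3836
RA = 64.3836·0.8192

52.7430 %


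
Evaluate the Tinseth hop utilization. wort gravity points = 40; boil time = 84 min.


U = 1.65·0.000125^(GP/1000) · (1 − e^(−0.04·t))/4.15
bigness = 1.65·0.000125^(40/1000) = 1.1518
boil_factor = (1 − e^(−0.04·84))/4.15 = 0.2326
U = 1.1518 · 0.2326

0.2679


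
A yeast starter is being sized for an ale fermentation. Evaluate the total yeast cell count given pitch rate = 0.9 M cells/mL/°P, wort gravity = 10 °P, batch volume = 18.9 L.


cells (billions) = rate · V_L · °P
cells = 0.9 · 18.9 · 10

170.1000 billion cells


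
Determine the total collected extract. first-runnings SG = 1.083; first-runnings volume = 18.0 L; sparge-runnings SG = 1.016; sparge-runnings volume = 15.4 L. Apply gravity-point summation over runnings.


total = Σ (SG_i − 1)·1000·V_i
first = (1.083 − 1)·1000·18.0 = 1494.0000
sparge = (1.016 − 1)·1000·15.4 = 246.4000
total = 1494.0000 + 246.4000

1740.4000 gravity·L


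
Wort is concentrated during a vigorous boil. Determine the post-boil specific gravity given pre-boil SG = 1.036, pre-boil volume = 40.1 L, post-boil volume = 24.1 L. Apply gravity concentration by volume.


SG_post = 1 + (SG_pre − 1)·V_pre/V_post
pts_pre = (1.036 − 1)·1000 = 36.0000
pts_post = 36.0000·40.1/24.1 = 59.9004
SG_post = 1 + 59.9004/1000

1.0599


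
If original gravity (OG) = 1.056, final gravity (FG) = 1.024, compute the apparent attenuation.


AA = (OG − FG)/(OG − 1) · 100
AA = (1.056 − 1.024)/(1.056 − 1) · 100

57.1429 %


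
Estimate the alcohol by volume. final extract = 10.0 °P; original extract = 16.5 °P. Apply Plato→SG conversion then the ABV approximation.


SG = 259/(259 − P);  ABV = (OG − FG)·131.25
OG = 259/(259 − 16.5) = 1.0680
FG = 259/(259 − 10.0) = 1.0402
ABV = (1.0680 − 1.0402)·131.25

3.6593 % ABV


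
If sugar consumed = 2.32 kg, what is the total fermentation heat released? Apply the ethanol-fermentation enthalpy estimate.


Q = m_sugar · 590 kJ/kg
Q = 2.32 · 590

1368.8000 kJ


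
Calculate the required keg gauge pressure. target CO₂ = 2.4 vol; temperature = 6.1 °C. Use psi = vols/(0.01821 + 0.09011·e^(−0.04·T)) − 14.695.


psi = 2.4/(0.01821 + 0.09011·e^(−0.04·6.1)) − 14.695

12.3290 psi
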